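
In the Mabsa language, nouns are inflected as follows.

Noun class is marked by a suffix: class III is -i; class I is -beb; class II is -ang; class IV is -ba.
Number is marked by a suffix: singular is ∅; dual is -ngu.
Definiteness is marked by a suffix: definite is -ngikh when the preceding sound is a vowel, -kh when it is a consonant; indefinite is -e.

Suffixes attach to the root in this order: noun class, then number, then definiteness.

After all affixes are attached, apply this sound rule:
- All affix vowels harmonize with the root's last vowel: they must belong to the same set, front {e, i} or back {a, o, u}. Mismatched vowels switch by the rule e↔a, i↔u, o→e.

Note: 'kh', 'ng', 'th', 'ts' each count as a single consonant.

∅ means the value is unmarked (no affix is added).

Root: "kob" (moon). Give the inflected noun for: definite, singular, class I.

kobbabkh

Attach noun class class I -beb → kobbeb.
number = singular: zero marking, form stays kobbeb.
Attach definiteness definite -kh (after consonant 'b') → kobbebkh.
Apply vowel harmony: kobbebkh → kobbabkh.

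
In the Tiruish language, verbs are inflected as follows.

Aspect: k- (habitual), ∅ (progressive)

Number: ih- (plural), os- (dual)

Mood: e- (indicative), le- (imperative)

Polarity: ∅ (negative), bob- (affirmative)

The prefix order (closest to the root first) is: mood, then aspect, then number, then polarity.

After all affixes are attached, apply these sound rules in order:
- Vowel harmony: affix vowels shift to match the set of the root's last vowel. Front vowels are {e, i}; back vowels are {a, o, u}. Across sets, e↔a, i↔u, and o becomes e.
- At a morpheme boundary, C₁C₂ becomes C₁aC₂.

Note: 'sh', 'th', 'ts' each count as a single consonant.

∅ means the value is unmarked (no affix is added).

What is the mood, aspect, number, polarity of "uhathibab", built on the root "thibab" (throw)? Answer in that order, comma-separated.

indicative, progressive, plural, negative

Segment: ih-e-thibab.
mood: e- → indicative.
aspect: ∅ → progressive.
number: ih- → plural.
polarity: ∅ → negative.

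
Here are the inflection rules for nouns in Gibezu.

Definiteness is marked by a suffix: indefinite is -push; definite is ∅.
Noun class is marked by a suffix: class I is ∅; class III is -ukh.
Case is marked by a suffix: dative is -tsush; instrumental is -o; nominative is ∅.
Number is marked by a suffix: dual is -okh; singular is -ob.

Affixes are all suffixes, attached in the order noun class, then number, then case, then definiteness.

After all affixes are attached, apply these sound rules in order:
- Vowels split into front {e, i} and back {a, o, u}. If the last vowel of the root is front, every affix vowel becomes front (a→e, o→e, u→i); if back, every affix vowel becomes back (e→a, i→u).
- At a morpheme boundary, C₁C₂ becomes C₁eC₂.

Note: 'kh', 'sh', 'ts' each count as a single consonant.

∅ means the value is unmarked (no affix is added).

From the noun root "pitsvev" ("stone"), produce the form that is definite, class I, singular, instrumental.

noun class = class I: zero marking, form stays pitsvev.
Attach number singular -ob → pitsvevob.
Attach case instrumental -o → pitsvevobo.
definiteness = definite: zero marking, form stays pitsvevobo.
Apply vowel harmony: pitsvevobo → pitsvevebe.
Epenthesis: no change.

pitsvevebe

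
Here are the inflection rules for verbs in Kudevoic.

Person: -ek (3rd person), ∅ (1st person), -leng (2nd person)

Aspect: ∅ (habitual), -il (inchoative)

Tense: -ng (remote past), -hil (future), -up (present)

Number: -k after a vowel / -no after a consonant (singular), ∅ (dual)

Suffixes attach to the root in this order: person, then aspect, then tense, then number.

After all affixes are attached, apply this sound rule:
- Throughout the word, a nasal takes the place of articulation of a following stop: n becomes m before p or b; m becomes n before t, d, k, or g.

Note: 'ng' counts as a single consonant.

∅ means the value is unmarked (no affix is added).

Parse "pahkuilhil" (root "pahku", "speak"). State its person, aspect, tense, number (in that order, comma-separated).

Segment: pahku-il-hil.
person: ∅ → 1st person.
aspect: -il → inchoative.
tense: -hil → future.
number: ∅ → dual.

1st person, inchoative, future, dual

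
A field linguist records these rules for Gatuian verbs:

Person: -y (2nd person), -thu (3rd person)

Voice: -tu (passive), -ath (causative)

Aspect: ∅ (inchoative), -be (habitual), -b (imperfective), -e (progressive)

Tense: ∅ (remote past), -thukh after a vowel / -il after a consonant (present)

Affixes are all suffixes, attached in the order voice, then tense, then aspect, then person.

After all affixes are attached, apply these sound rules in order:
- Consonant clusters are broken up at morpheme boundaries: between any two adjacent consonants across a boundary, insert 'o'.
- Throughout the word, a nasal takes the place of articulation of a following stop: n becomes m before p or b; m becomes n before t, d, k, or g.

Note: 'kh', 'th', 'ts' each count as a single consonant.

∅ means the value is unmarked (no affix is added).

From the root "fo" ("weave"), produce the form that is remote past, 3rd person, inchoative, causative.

Attach voice causative -ath → foath.
tense = remote past: zero marking, form stays foath.
aspect = inchoative: zero marking, form stays foath.
Attach person 3rd person -thu → foaththu.
Apply epenthesis: foaththu → foathothu.
Nasal assimilation: no change.

foathothu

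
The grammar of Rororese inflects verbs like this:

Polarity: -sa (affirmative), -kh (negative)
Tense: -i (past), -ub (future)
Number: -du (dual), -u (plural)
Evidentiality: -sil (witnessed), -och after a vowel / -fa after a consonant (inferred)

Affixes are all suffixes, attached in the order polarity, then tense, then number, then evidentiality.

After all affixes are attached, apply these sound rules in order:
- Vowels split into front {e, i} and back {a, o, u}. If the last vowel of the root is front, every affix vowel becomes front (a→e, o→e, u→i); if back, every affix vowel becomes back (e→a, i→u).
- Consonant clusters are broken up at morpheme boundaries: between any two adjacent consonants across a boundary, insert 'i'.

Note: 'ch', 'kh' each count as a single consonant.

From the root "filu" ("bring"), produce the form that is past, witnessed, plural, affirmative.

filusauusul

Attach polarity affirmative -sa → filusa.
Attach tense past -i → filusai.
Attach number plural -u → filusaiu.
Attach evidentiality witnessed -sil → filusaiusil.
Apply vowel harmony: filusaiusil → filusauusul.
Epenthesis: no change.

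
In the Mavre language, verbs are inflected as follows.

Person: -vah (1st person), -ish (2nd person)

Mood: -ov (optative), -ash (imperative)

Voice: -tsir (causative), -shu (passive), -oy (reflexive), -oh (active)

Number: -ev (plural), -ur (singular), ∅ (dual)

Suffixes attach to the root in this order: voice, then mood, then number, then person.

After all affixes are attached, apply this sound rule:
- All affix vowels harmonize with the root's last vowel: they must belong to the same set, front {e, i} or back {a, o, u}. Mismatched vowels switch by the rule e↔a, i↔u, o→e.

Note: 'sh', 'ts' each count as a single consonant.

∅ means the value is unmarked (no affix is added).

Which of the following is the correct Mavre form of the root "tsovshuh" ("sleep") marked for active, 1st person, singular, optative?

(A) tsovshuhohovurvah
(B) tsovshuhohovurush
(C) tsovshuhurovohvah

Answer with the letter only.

A

Attach voice active -oh → tsovshuhoh.
Attach mood optative -ov → tsovshuhohov.
Attach number singular -ur → tsovshuhohovur.
Attach person 1st person -vah → tsovshuhohovurvah.
Vowel harmony: no change.
So the correct form is tsovshuhohovurvah, option (A).
(B) tsovshuhohovurush is wrong: it uses 2nd person instead of 1st person for person.
(C) tsovshuhurovohvah is wrong: it has the affixes in the wrong order.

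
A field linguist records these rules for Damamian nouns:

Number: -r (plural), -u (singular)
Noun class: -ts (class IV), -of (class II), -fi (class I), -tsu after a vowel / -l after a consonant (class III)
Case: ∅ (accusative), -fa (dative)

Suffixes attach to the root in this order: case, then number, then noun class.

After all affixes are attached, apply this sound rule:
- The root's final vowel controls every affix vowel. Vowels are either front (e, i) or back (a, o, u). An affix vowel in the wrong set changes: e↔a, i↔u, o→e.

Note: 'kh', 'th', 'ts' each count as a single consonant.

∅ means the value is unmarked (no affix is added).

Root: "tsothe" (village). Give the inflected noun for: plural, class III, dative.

Attach case dative -fa → tsothefa.
Attach number plural -r → tsothefar.
Attach noun class class III -l (after consonant 'r') → tsothefarl.
Apply vowel harmony: tsothefarl → tsotheferl.

tsotheferl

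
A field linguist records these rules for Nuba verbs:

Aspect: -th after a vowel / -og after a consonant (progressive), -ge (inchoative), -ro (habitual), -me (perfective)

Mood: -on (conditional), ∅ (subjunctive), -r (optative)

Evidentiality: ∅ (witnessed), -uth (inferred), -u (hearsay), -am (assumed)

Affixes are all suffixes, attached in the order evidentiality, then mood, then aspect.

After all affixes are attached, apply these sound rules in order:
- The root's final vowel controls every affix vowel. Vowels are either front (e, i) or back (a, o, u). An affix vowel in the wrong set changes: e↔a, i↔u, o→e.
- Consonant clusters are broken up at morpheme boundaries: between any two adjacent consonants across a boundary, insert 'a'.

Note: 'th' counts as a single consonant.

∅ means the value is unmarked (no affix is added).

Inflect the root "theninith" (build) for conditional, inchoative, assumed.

theninithemenage

Attach evidentiality assumed -am → theninitham.
Attach mood conditional -on → theninithamon.
Attach aspect inchoative -ge → theninithamonge.
Apply vowel harmony: theninithamonge → theninithemenge.
Apply epenthesis: theninithemenge → theninithemenage.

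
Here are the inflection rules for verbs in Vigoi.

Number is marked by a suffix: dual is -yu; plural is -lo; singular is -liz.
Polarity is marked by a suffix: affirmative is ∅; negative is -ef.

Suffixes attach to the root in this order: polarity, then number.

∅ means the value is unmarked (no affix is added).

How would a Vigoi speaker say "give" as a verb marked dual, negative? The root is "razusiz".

razusizefyu

Attach polarity negative -ef → razusizef.
Attach number dual -yu → razusizefyu.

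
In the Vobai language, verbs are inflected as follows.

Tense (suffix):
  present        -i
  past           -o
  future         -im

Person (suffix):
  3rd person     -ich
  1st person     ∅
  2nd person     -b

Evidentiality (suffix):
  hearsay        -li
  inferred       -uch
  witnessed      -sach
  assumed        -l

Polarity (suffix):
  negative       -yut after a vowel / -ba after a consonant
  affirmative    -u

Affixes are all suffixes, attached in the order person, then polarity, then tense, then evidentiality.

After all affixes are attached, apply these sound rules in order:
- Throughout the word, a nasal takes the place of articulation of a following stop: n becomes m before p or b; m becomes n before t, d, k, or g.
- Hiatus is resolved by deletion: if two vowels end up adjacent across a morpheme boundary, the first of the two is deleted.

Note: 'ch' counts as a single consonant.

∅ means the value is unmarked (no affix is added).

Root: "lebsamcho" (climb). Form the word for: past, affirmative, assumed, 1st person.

lebsamchol

person = 1st person: zero marking, form stays lebsamcho.
Attach polarity affirmative -u → lebsamchou.
Attach tense past -o → lebsamchouo.
Attach evidentiality assumed -l → lebsamchouol.
Nasal assimilation: no change.
Apply vowel deletion: lebsamchouol → lebsamchol.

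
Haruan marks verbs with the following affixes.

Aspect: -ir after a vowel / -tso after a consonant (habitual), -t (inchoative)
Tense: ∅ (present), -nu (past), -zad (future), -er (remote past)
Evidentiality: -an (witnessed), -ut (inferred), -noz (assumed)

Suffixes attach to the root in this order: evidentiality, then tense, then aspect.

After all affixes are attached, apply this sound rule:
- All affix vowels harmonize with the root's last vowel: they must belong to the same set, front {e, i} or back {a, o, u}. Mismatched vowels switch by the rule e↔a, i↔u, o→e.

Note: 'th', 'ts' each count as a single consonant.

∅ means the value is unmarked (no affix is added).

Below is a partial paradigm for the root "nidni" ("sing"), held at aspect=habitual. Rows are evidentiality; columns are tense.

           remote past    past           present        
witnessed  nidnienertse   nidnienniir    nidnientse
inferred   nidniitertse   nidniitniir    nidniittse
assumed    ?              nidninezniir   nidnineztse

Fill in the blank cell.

Attach evidentiality assumed -noz → nidninoz.
Attach tense remote past -er → nidninozer.
Attach aspect habitual -tso (after consonant 'r') → nidninozertso.
Apply vowel harmony: nidninozertso → nidninezertse.

nidninezertse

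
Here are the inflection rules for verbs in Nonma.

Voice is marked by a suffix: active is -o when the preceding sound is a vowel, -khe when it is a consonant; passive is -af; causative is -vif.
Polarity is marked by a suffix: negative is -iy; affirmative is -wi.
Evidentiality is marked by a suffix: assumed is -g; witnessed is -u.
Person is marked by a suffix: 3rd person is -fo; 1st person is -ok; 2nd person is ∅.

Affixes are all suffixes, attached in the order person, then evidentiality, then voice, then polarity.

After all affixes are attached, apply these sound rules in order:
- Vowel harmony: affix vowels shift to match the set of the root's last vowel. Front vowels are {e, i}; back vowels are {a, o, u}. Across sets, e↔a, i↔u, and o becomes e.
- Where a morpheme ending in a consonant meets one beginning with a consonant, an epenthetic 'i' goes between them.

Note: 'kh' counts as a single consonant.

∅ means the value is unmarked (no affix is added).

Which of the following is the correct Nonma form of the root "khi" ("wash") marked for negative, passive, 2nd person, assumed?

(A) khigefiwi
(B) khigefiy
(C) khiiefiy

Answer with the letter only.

person = 2nd person: zero marking, form stays khi.
Attach evidentiality assumed -g → khig.
Attach voice passive -af → khigaf.
Attach polarity negative -iy → khigafiy.
Apply vowel harmony: khigafiy → khigefiy.
Epenthesis: no change.
So the correct form is khigefiy, option (B).
(A) khigefiwi is wrong: it uses affirmative instead of negative for polarity.
(C) khiiefiy is wrong: it uses witnessed instead of assumed for evidentiality.

B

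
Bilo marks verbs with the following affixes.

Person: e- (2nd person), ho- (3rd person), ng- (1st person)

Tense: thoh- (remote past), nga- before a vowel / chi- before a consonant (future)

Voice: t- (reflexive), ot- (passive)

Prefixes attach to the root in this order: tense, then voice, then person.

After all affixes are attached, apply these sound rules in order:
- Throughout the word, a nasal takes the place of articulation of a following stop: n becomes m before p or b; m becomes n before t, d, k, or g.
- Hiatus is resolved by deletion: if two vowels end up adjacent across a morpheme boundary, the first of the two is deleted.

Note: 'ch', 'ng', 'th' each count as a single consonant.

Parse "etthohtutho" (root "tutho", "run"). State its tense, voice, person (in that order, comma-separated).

remote past, reflexive, 2nd person

Segment: e-t-thoh-tutho.
tense: thoh- → remote past.
voice: t- → reflexive.
person: e- → 2nd person.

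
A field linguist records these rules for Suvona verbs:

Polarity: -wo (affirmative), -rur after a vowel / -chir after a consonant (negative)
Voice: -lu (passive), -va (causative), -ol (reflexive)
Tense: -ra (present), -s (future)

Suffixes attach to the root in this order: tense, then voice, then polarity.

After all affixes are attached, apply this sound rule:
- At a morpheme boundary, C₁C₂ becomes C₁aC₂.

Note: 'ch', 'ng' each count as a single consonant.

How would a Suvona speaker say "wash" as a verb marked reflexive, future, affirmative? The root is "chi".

chisolawo

Attach tense future -s → chis.
Attach voice reflexive -ol → chisol.
Attach polarity affirmative -wo → chisolwo.
Apply epenthesis: chisolwo → chisolawo.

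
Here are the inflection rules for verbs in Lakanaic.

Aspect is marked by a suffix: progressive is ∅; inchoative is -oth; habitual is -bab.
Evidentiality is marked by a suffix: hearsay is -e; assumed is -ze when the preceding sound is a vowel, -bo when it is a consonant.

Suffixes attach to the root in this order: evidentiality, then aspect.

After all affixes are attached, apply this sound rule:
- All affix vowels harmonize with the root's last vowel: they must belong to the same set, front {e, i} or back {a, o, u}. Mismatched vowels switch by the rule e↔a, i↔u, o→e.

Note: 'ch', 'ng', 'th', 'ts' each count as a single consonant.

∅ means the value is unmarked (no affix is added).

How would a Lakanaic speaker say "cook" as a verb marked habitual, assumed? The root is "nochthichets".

Attach evidentiality assumed -bo (after consonant 'ts') → nochthichetsbo.
Attach aspect habitual -bab → nochthichetsbobab.
Apply vowel harmony: nochthichetsbobab → nochthichetsbebeb.

nochthichetsbebeb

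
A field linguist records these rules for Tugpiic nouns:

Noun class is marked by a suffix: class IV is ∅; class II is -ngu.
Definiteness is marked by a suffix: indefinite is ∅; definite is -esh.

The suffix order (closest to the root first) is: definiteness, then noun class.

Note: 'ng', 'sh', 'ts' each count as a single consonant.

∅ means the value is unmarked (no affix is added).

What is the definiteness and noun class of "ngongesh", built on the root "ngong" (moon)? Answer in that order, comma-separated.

Segment: ngong-esh.
definiteness: -esh → definite.
noun class: ∅ → class IV.

definite, class IV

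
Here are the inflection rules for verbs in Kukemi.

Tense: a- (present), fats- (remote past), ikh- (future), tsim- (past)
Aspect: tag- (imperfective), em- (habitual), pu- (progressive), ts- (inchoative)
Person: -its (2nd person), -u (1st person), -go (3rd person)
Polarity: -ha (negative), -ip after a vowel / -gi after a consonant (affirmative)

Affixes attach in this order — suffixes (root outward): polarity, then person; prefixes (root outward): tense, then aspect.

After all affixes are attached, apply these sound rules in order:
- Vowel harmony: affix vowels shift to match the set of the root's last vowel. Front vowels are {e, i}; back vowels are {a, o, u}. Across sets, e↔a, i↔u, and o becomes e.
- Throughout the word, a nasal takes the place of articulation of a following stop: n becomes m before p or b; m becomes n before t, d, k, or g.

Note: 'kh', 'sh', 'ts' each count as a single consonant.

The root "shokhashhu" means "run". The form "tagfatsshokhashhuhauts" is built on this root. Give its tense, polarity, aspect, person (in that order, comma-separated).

remote past, negative, imperfective, 2nd person

Segment: tag-fats-shokhashhu-ha-its.
tense: fats- → remote past.
polarity: -ha → negative.
aspect: tag- → imperfective.
person: -its → 2nd person.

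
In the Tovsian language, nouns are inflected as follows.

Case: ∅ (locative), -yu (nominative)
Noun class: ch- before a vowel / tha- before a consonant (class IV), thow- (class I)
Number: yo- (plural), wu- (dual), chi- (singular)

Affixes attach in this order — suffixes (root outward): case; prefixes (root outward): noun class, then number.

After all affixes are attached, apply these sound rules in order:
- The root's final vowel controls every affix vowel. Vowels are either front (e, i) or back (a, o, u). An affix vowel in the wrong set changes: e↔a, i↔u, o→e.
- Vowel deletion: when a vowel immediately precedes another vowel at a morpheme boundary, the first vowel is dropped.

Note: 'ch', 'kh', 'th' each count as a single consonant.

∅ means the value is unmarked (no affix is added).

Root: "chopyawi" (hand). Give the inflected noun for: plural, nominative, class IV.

Attach noun class class IV tha- (before consonant 'ch') → thachopyawi.
Attach number plural yo- → yothachopyawi.
Attach case nominative -yu → yothachopyawiyu.
Apply vowel harmony: yothachopyawiyu → yethechopyawiyi.
Vowel deletion: no change.

yethechopyawiyi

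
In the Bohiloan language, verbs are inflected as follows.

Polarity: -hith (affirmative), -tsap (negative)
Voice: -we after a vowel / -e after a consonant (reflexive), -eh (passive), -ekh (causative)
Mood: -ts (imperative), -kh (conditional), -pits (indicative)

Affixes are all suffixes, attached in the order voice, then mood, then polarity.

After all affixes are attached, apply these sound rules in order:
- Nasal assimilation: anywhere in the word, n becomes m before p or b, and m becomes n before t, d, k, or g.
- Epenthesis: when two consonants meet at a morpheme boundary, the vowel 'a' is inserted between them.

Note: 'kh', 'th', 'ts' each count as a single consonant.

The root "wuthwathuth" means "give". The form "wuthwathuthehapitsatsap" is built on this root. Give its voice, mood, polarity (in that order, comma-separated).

Segment: wuthwathuth-eh-pits-tsap.
voice: -eh → passive.
mood: -pits → indicative.
polarity: -tsap → negative.

passive, indicative, negative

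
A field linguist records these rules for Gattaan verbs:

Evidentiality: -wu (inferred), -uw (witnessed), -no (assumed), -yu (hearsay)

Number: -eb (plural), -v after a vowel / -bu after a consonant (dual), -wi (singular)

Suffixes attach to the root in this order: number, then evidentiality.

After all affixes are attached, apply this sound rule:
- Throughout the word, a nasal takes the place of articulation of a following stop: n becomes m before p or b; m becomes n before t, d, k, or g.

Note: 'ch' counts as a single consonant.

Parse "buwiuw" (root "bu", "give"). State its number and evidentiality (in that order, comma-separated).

Segment: bu-wi-uw.
number: -wi → singular.
evidentiality: -uw → witnessed.

singular, witnessed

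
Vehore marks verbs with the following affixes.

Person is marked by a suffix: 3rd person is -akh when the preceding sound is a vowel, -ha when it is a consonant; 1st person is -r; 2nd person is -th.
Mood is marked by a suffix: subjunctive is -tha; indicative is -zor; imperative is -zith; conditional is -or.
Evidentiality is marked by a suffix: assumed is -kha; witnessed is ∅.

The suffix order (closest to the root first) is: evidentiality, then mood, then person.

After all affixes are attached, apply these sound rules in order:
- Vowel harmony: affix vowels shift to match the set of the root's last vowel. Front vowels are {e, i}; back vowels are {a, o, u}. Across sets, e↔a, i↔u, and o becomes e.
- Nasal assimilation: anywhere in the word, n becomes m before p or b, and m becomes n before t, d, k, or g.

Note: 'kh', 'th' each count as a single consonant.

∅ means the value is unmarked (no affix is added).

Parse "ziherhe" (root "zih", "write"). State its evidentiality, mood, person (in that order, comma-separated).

witnessed, conditional, 3rd person

Segment: zih-or-ha.
evidentiality: ∅ → witnessed.
mood: -or → conditional.
person: -akh/ha → 3rd person.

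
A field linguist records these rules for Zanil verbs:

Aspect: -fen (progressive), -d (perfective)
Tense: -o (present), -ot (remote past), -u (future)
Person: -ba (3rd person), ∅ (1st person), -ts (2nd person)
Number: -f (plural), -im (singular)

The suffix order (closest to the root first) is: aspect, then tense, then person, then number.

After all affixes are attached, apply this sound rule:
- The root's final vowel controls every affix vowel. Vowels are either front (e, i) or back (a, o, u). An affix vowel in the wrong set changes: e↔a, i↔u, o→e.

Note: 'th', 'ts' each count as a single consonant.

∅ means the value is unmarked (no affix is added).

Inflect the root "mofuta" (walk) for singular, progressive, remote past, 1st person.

mofutafanotum

Attach aspect progressive -fen → mofutafen.
Attach tense remote past -ot → mofutafenot.
person = 1st person: zero marking, form stays mofutafenot.
Attach number singular -im → mofutafenotim.
Apply vowel harmony: mofutafenotim → mofutafanotum.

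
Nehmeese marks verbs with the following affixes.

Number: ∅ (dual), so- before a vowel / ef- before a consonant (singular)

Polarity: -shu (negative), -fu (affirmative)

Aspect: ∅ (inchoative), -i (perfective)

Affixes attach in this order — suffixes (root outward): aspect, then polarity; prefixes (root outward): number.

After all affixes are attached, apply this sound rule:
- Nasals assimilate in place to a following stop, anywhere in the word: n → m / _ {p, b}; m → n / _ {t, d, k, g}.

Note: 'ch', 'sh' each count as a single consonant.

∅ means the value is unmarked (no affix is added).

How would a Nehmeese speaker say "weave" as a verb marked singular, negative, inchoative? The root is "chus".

efchusshu

Attach number singular ef- (before consonant 'ch') → efchus.
aspect = inchoative: zero marking, form stays efchus.
Attach polarity negative -shu → efchusshu.
Nasal assimilation: no change.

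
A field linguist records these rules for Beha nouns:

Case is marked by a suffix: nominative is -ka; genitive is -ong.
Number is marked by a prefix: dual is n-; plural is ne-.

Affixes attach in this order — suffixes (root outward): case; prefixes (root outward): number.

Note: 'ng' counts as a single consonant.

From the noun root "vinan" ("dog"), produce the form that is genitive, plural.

Attach case genitive -ong → vinanong.
Attach number plural ne- → nevinanong.

nevinanong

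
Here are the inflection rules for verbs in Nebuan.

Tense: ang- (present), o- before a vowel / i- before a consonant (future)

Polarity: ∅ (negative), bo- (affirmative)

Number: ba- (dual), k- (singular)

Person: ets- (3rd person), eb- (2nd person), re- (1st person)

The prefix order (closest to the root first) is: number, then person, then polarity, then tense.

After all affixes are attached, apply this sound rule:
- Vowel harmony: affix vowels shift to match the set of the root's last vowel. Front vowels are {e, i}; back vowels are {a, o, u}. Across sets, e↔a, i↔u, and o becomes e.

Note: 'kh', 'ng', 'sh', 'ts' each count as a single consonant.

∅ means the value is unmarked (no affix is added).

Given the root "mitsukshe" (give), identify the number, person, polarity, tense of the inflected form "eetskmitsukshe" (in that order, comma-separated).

singular, 3rd person, negative, future

Segment: o-ets-k-mitsukshe.
number: k- → singular.
person: ets- → 3rd person.
polarity: ∅ → negative.
tense: o/i- → future.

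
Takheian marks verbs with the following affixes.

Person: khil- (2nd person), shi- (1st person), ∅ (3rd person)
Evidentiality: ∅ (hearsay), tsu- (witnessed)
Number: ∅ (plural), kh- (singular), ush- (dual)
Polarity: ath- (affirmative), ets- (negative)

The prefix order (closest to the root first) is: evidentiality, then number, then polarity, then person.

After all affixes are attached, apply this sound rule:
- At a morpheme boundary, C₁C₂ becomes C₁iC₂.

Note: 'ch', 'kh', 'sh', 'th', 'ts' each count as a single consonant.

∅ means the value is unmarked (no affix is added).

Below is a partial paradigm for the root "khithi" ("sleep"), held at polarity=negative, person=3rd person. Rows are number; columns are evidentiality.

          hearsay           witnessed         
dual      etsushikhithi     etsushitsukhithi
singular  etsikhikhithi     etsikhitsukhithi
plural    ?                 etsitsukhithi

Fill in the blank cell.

evidentiality = hearsay: zero marking, form stays khithi.
number = plural: zero marking, form stays khithi.
Attach polarity negative ets- → etskhithi.
person = 3rd person: zero marking, form stays etskhithi.
Apply epenthesis: etskhithi → etsikhithi.

etsikhithi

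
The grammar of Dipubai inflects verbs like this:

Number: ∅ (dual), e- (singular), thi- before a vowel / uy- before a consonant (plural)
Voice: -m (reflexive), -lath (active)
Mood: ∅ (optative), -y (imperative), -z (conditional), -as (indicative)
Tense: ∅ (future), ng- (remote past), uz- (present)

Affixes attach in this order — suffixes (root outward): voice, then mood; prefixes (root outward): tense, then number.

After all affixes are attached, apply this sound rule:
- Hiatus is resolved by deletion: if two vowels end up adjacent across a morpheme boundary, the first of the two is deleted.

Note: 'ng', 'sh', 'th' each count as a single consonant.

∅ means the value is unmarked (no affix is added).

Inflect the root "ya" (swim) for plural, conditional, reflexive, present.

thuzyamz

Attach voice reflexive -m → yam.
Attach mood conditional -z → yamz.
Attach tense present uz- → uzyamz.
Attach number plural thi- (before vowel 'u') → thiuzyamz.
Apply vowel deletion: thiuzyamz → thuzyamz.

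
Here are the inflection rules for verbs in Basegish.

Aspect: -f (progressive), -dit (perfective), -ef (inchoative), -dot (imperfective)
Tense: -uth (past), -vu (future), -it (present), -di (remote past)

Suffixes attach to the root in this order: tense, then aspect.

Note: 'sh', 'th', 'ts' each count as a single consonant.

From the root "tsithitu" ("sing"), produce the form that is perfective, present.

Attach tense present -it → tsithituit.
Attach aspect perfective -dit → tsithituitdit.

tsithituitdit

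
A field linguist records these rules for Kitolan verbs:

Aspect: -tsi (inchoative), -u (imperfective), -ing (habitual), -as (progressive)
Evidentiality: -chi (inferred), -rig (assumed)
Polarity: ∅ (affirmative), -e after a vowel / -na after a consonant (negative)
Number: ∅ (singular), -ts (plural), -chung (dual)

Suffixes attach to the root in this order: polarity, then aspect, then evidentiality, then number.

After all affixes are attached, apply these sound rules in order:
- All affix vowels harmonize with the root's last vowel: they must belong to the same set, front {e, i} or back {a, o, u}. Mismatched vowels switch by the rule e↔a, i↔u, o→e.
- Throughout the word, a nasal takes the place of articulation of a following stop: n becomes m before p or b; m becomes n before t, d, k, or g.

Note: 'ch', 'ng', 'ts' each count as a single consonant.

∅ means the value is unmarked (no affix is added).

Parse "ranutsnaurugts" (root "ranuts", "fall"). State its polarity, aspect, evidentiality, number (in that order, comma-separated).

negative, imperfective, assumed, plural

Segment: ranuts-na-u-rig-ts.
polarity: -e/na → negative.
aspect: -u → imperfective.
evidentiality: -rig → assumed.
number: -ts → plural.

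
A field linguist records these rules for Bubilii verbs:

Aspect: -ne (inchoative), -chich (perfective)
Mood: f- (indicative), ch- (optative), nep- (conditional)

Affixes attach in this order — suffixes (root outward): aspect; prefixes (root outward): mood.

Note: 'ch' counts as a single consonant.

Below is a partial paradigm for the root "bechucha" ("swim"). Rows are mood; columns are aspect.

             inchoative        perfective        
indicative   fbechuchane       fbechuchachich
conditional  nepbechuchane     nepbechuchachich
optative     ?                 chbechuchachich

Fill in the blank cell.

chbechuchane

Attach aspect inchoative -ne → bechuchane.
Attach mood optative ch- → chbechuchane.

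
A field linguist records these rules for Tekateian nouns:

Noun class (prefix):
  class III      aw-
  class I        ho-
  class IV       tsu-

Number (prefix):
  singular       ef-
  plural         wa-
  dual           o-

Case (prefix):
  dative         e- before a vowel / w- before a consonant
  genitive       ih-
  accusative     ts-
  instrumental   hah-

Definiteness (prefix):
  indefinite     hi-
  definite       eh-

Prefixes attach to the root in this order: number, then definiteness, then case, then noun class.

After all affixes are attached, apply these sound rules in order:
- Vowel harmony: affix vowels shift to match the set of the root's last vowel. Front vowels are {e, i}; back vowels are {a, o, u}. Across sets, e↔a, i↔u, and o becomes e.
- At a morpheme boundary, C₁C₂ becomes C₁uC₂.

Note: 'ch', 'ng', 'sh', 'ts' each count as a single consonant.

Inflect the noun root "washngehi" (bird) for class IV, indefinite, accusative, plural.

tsitsuhiwewashngehi

Attach number plural wa- → wawashngehi.
Attach definiteness indefinite hi- → hiwawashngehi.
Attach case accusative ts- → tshiwawashngehi.
Attach noun class class IV tsu- → tsutshiwawashngehi.
Apply vowel harmony: tsutshiwawashngehi → tsitshiwewashngehi.
Apply epenthesis: tsitshiwewashngehi → tsitsuhiwewashngehi.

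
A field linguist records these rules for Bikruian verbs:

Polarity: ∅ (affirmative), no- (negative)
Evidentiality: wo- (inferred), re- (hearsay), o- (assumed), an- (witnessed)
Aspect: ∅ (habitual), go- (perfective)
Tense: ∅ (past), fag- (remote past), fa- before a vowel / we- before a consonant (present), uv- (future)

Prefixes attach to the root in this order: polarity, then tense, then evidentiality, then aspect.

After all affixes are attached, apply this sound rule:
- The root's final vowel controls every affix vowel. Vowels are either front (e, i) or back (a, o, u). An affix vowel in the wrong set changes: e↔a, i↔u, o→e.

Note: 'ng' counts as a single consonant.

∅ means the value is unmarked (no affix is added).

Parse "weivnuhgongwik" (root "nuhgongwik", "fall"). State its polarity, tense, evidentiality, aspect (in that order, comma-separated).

affirmative, future, inferred, habitual

Segment: wo-uv-nuhgongwik.
polarity: ∅ → affirmative.
tense: uv- → future.
evidentiality: wo- → inferred.
aspect: ∅ → habitual.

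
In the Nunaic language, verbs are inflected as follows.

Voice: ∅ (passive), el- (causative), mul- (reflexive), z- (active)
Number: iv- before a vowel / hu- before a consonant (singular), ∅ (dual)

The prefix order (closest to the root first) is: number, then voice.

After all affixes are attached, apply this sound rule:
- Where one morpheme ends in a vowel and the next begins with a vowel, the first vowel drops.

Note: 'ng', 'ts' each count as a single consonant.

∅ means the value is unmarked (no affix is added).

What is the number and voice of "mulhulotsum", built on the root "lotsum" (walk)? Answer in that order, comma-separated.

singular, reflexive

Segment: mul-hu-lotsum.
number: iv/hu- → singular.
voice: mul- → reflexive.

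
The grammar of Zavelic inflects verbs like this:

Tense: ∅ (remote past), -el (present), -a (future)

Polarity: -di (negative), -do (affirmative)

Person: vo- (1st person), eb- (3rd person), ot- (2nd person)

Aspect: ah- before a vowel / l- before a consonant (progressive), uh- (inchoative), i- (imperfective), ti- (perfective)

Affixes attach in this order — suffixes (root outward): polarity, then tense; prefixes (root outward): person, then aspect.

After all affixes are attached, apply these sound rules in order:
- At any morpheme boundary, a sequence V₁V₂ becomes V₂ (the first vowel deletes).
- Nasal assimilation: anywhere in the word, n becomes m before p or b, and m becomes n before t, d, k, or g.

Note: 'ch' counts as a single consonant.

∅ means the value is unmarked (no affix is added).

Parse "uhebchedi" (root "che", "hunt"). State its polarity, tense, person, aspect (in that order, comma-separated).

Segment: uh-eb-che-di.
polarity: -di → negative.
tense: ∅ → remote past.
person: eb- → 3rd person.
aspect: uh- → inchoative.

negative, remote past, 3rd person, inchoative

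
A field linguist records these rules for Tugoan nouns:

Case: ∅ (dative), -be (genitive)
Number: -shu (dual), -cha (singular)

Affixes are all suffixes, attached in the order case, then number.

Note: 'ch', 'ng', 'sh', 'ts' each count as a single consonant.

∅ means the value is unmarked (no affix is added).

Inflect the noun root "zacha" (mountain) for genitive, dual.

zachabeshu

Attach case genitive -be → zachabe.
Attach number dual -shu → zachabeshu.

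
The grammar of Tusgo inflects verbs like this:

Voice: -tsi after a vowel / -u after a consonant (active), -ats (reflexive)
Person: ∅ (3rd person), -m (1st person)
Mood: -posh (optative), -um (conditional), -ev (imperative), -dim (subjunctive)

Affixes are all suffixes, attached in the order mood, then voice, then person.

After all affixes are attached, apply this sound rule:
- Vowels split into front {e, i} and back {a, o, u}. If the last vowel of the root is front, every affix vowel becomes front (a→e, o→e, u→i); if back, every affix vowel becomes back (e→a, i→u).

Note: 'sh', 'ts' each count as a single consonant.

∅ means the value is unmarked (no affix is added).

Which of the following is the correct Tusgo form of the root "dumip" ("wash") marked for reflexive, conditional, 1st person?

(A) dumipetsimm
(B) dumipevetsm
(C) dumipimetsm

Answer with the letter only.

C

Attach mood conditional -um → dumipum.
Attach voice reflexive -ats → dumipumats.
Attach person 1st person -m → dumipumatsm.
Apply vowel harmony: dumipumatsm → dumipimetsm.
So the correct form is dumipimetsm, option (C).
(A) dumipetsimm is wrong: it has the affixes in the wrong order.
(B) dumipevetsm is wrong: it uses imperative instead of conditional for mood.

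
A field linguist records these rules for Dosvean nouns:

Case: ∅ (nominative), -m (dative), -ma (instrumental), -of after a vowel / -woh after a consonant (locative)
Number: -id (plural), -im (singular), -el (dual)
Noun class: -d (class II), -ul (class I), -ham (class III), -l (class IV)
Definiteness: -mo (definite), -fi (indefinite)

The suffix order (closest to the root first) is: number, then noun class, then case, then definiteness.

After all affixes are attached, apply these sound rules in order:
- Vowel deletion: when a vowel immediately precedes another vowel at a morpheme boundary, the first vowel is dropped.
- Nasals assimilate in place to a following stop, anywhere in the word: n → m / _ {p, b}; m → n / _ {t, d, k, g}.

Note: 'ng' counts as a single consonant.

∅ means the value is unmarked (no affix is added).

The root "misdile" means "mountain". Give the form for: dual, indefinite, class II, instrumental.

misdileldmafi

Attach number dual -el → misdileel.
Attach noun class class II -d → misdileeld.
Attach case instrumental -ma → misdileeldma.
Attach definiteness indefinite -fi → misdileeldmafi.
Apply vowel deletion: misdileeldmafi → misdileldmafi.
Nasal assimilation: no change.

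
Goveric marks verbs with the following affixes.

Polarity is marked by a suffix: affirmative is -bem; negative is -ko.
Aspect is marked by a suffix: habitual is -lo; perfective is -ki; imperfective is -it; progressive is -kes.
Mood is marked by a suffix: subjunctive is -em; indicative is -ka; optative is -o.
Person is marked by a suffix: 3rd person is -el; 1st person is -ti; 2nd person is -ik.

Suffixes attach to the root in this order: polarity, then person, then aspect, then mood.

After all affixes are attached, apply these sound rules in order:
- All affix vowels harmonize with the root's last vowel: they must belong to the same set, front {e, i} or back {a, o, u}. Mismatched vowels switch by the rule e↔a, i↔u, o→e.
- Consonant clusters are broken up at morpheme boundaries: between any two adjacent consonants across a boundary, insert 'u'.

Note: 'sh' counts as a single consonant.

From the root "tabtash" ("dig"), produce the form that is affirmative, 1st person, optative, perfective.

Attach polarity affirmative -bem → tabtashbem.
Attach person 1st person -ti → tabtashbemti.
Attach aspect perfective -ki → tabtashbemtiki.
Attach mood optative -o → tabtashbemtikio.
Apply vowel harmony: tabtashbemtikio → tabtashbamtukuo.
Apply epenthesis: tabtashbamtukuo → tabtashubamutukuo.

tabtashubamutukuo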